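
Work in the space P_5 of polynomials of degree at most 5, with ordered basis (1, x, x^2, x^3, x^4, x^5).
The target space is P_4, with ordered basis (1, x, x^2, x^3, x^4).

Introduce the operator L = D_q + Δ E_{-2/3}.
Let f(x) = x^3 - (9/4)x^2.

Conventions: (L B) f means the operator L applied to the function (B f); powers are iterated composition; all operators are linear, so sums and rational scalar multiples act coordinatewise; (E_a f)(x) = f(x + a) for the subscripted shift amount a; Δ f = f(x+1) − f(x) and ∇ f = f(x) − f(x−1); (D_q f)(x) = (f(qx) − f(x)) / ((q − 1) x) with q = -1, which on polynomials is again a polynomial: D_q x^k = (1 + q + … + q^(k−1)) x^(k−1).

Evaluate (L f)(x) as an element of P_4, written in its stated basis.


the image equals g(x) = 4x^2 - (11/2)x + 13/12

D_q f = x^2
E_{-2/3} f = x^3 - (17/4)x^2 + (13/3)x - 35/27
Δ E_{-2/3} f = 3x^2 - (11/2)x + 13/12
(D_q + Δ E_{-2/3}) f = 4x^2 - (11/2)x + 13/12


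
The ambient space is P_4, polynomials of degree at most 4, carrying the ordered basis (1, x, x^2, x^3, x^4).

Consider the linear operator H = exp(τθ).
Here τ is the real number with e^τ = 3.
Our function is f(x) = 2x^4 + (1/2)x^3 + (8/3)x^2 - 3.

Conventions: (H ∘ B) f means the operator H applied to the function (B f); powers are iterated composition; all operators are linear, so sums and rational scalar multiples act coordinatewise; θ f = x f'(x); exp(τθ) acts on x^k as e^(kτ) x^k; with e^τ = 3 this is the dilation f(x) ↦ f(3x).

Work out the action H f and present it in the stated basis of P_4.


exp(τθ) x^k = e^(kτ) x^k; with e^τ = 3 this sends x^k to 3^k x^k
x^2 ↦ 9 x^2
x^3 ↦ 27 x^3
x^4 ↦ 81 x^4
applying this coordinatewise to f: exp(τθ) f = 162x^4 + (27/2)x^3 + 24x^2 - 3

g(x) = 162x^4 + (27/2)x^3 + 24x^2 - 3


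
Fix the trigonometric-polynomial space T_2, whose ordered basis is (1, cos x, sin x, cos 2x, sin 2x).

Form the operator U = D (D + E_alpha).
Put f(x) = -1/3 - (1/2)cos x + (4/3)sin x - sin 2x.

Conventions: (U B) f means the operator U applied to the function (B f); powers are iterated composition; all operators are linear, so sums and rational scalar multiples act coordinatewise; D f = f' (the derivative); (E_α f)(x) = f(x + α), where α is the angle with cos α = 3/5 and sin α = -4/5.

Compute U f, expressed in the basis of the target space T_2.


D f = (4/3)cos x + (1/2)sin x - 2cos 2x
E_alpha f = -1/3 - (41/30)cos x + (2/5)sin x + (24/25)cos 2x + (7/25)sin 2x
(D + E_alpha) f = -1/3 - (1/30)cos x + (9/10)sin x - (26/25)cos 2x + (7/25)sin 2x
D (D + E_alpha) f = (9/10)cos x + (1/30)sin x + (14/25)cos 2x + (52/25)sin 2x

the result is g(x) = (9/10)cos x + (1/30)sin x + (14/25)cos 2x + (52/25)sin 2x


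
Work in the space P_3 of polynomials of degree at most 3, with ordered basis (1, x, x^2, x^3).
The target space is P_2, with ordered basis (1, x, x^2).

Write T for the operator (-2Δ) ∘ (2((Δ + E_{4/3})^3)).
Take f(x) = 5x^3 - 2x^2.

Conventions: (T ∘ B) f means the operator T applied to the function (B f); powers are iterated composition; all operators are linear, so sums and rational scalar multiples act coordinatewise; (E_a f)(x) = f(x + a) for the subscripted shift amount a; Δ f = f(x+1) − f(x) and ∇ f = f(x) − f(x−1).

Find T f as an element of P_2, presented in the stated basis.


Δ f = 15x^2 + 11x + 3
E_{4/3} f = 5x^3 + 18x^2 + (64/3)x + 224/27
(Δ + E_{4/3}) f = 5x^3 + 33x^2 + (97/3)x + 305/27
Δ (Δ + E_{4/3}) f = 15x^2 + 81x + 211/3
E_{4/3} (Δ + E_{4/3}) f = 5x^3 + 53x^2 + 147x + 3373/27
(Δ + E_{4/3}) (Δ + E_{4/3}) f = 5x^3 + 68x^2 + 228x + 5272/27
Δ (Δ + E_{4/3}) (Δ + E_{4/3}) f = 15x^2 + 151x + 301
E_{4/3} (Δ + E_{4/3}) (Δ + E_{4/3}) f = 5x^3 + 88x^2 + 436x + 632
(Δ + E_{4/3}) (Δ + E_{4/3}) (Δ + E_{4/3}) f = 5x^3 + 103x^2 + 587x + 933
(2((Δ + E_{4/3})^3)) f = 10x^3 + 206x^2 + 1174x + 1866
Δ (2((Δ + E_{4/3})^3)) f = 30x^2 + 442x + 1390
(-2Δ) (2((Δ + E_{4/3})^3)) f = -60x^2 - 884x - 2780

the image equals g(x) = -60x^2 - 884x - 2780


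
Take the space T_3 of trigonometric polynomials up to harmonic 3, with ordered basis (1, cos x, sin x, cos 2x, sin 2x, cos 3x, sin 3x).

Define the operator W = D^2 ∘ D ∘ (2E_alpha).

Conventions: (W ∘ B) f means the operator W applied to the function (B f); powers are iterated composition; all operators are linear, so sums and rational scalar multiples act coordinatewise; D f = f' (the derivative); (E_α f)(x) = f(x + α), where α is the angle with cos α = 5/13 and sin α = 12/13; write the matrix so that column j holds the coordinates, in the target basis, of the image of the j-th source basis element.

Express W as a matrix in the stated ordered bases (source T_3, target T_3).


image of 1: 0
image of cos x: (24/13)cos x + (10/13)sin x
image of sin x: -(10/13)cos x + (24/13)sin x
image of cos 2x: (1920/169)cos 2x - (1904/169)sin 2x
image of sin 2x: (1904/169)cos 2x + (1920/169)sin 2x
image of cos 3x: -(44712/2197)cos 3x - (109890/2197)sin 3x
image of sin 3x: (109890/2197)cos 3x - (44712/2197)sin 3x
each image's coordinates form column j of the matrix

the matrix is [[0, 0, 0, 0, 0, 0, 0]; [0, 24/13, -10/13, 0, 0, 0, 0]; [0, 10/13, 24/13, 0, 0, 0, 0]; [0, 0, 0, 1920/169, 1904/169, 0, 0]; [0, 0, 0, -1904/169, 1920/169, 0, 0]; [0, 0, 0, 0, 0, -44712/2197, 109890/2197]; [0, 0, 0, 0, 0, -109890/2197, -44712/2197]] (rows listed top to bottom)


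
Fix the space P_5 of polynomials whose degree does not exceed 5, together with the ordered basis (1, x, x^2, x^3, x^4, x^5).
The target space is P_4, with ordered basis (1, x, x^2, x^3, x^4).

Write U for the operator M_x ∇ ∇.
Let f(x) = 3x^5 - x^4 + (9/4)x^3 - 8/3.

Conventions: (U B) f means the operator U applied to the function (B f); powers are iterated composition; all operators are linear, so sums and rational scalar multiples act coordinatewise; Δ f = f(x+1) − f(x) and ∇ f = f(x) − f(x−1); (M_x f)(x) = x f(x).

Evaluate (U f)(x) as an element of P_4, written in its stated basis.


g(x) = 60x^4 - 192x^3 + (495/2)x^2 - (235/2)x

∇ f = 15x^4 - 34x^3 + (171/4)x^2 - (103/4)x + 25/4
∇ ∇ f = 60x^3 - 192x^2 + (495/2)x - 235/2
M_x ∇ ∇ f = 60x^4 - 192x^3 + (495/2)x^2 - (235/2)x


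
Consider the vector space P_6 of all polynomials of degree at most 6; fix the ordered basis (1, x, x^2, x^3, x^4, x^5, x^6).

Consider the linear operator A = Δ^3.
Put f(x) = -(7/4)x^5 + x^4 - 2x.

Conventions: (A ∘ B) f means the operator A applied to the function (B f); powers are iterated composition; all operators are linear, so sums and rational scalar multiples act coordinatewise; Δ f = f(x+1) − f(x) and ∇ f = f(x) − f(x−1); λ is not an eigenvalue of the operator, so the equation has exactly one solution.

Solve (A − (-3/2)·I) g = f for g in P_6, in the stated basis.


write g with unknown coordinates in the stated basis and equate coefficients in (A − (-3/2)·I) g = f
solving from the highest basis element down gives g = -(7/6)x^5 + (2/3)x^4 + (140/3)x^2 + 128x + 302/3
check: A g = -70x^2 - 194x - 151
so A g − (-3/2)·g = -(7/4)x^5 + x^4 - 2x = f ✓

the image equals g(x) = -(7/6)x^5 + (2/3)x^4 + (140/3)x^2 + 128x + 302/3


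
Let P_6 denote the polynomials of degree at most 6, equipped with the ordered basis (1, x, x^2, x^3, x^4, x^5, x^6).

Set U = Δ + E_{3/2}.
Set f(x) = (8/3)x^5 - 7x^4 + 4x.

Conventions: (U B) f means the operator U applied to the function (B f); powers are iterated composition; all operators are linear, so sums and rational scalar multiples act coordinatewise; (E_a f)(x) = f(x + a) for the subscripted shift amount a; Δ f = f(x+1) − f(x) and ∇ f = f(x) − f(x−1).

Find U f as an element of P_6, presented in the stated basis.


the image equals g(x) = (8/3)x^5 + (79/3)x^4 + (50/3)x^3 - (119/6)x^2 - (113/3)x - 457/48

Δ f = (40/3)x^4 - (4/3)x^3 - (46/3)x^2 - (44/3)x - 1/3
E_{3/2} f = (8/3)x^5 + 13x^4 + 18x^3 - (9/2)x^2 - 23x - 147/16
(Δ + E_{3/2}) f = (8/3)x^5 + (79/3)x^4 + (50/3)x^3 - (119/6)x^2 - (113/3)x - 457/48


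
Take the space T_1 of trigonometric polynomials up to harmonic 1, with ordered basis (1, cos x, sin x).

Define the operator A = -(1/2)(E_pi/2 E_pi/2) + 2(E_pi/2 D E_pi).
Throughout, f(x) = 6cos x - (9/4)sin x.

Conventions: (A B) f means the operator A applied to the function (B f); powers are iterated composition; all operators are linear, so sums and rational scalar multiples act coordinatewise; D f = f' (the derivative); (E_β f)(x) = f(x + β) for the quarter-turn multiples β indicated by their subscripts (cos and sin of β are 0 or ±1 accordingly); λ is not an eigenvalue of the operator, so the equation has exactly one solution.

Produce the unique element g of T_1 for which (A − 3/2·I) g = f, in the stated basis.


the image equals g(x) = 6cos x - (9/4)sin x

write g with unknown coordinates in the stated basis and equate coefficients in (A − 3/2·I) g = f
solving from the highest basis element down gives g = 6cos x - (9/4)sin x
check: A g = 15cos x - (45/8)sin x
so A g − 3/2·g = 6cos x - (9/4)sin x = f ✓


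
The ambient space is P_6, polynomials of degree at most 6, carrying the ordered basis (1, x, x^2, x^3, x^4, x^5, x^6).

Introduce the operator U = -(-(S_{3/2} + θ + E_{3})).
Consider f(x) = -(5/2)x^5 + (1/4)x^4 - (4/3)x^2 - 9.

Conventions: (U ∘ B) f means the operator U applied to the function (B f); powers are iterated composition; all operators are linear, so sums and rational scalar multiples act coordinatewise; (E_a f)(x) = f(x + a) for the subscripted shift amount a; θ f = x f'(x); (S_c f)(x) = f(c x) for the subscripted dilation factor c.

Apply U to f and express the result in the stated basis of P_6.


the result is g(x) = -(2175/64)x^5 - (2239/64)x^4 - 222x^3 - (1337/2)x^2 - (1987/2)x - 2469/4

S_{3/2} f = -(1215/64)x^5 + (81/64)x^4 - 3x^2 - 9
θ f = -(25/2)x^5 + x^4 - (8/3)x^2
E_{3} f = -(5/2)x^5 - (149/4)x^4 - 222x^3 - (3977/6)x^2 - (1987/2)x - 2433/4
(S_{3/2} + θ + E_{3}) f = -(2175/64)x^5 - (2239/64)x^4 - 222x^3 - (1337/2)x^2 - (1987/2)x - 2469/4
(-(S_{3/2} + θ + E_{3})) f = (2175/64)x^5 + (2239/64)x^4 + 222x^3 + (1337/2)x^2 + (1987/2)x + 2469/4
(-(-(S_{3/2} + θ + E_{3}))) f = -(2175/64)x^5 - (2239/64)x^4 - 222x^3 - (1337/2)x^2 - (1987/2)x - 2469/4


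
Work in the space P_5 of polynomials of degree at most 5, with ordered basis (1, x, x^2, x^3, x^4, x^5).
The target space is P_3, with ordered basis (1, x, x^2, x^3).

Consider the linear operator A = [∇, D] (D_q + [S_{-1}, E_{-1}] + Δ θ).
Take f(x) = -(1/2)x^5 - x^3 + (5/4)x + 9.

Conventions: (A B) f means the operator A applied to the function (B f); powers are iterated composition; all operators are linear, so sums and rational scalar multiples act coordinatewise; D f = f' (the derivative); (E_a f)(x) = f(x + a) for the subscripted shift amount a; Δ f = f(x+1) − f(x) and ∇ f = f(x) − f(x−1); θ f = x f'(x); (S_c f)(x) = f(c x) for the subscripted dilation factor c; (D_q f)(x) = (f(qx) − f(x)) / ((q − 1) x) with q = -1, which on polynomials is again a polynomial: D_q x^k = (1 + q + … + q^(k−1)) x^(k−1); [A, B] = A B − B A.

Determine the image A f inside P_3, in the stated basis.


the image equals g(x) = 0

D_q f = -(1/2)x^4 - x^2 + 5/4
E_{-1} f = -(1/2)x^5 + (5/2)x^4 - 6x^3 + 8x^2 - (17/4)x + 37/4
S_{-1} E_{-1} f = (1/2)x^5 + (5/2)x^4 + 6x^3 + 8x^2 + (17/4)x + 37/4
S_{-1} f = (1/2)x^5 + x^3 - (5/4)x + 9
E_{-1} S_{-1} f = (1/2)x^5 - (5/2)x^4 + 6x^3 - 8x^2 + (17/4)x + 35/4
[S_{-1}, E_{-1}] f = 5x^4 + 16x^2 + 1/2
θ f = -(5/2)x^5 - 3x^3 + (5/4)x
Δ θ f = -(25/2)x^4 - 25x^3 - 34x^2 - (43/2)x - 17/4
(D_q + [S_{-1}, E_{-1}] + Δ θ) f = -8x^4 - 25x^3 - 19x^2 - (43/2)x - 5/2
D (D_q + [S_{-1}, E_{-1}] + Δ θ) f = -32x^3 - 75x^2 - 38x - 43/2
∇ D (D_q + [S_{-1}, E_{-1}] + Δ θ) f = -96x^2 - 54x + 5
∇ (D_q + [S_{-1}, E_{-1}] + Δ θ) f = -32x^3 - 27x^2 + 5x - 39/2
D ∇ (D_q + [S_{-1}, E_{-1}] + Δ θ) f = -96x^2 - 54x + 5
[∇, D] (D_q + [S_{-1}, E_{-1}] + Δ θ) f = 0


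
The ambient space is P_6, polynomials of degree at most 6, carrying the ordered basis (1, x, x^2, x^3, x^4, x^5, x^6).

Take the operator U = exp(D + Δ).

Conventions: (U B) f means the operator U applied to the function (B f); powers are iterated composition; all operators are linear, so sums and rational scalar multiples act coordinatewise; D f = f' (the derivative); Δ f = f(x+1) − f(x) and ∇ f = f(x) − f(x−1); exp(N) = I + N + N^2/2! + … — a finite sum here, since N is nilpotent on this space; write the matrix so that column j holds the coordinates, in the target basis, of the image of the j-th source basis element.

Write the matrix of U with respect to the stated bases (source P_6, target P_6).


the matrix is [[1, 2, 5, 15, 52, 203, 877]; [0, 1, 4, 15, 60, 260, 1218]; [0, 0, 1, 6, 30, 150, 780]; [0, 0, 0, 1, 8, 50, 300]; [0, 0, 0, 0, 1, 10, 75]; [0, 0, 0, 0, 0, 1, 12]; [0, 0, 0, 0, 0, 0, 1]] (rows listed top to bottom)

image of 1: 1
image of x: x + 2
image of x^2: x^2 + 4x + 5
image of x^3: x^3 + 6x^2 + 15x + 15
image of x^4: x^4 + 8x^3 + 30x^2 + 60x + 52
image of x^5: x^5 + 10x^4 + 50x^3 + 150x^2 + 260x + 203
image of x^6: x^6 + 12x^5 + 75x^4 + 300x^3 + 780x^2 + 1218x + 877
each image's coordinates form column j of the matrix


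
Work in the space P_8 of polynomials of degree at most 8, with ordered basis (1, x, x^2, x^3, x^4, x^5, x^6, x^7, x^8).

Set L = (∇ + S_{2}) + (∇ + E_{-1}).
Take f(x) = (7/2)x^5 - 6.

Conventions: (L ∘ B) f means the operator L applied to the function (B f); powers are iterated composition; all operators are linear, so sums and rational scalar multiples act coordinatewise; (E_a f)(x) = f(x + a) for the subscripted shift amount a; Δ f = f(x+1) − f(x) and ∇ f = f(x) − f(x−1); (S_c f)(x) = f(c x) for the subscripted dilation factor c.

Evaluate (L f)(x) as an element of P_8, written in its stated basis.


the result is g(x) = (231/2)x^5 + (35/2)x^4 - 35x^3 + 35x^2 - (35/2)x - 17/2

∇ f = (35/2)x^4 - 35x^3 + 35x^2 - (35/2)x + 7/2
S_{2} f = 112x^5 - 6
(∇ + S_{2}) f = 112x^5 + (35/2)x^4 - 35x^3 + 35x^2 - (35/2)x - 5/2
∇ f = (35/2)x^4 - 35x^3 + 35x^2 - (35/2)x + 7/2
E_{-1} f = (7/2)x^5 - (35/2)x^4 + 35x^3 - 35x^2 + (35/2)x - 19/2
(∇ + E_{-1}) f = (7/2)x^5 - 6
((∇ + S_{2}) + (∇ + E_{-1})) f = (231/2)x^5 + (35/2)x^4 - 35x^3 + 35x^2 - (35/2)x - 17/2


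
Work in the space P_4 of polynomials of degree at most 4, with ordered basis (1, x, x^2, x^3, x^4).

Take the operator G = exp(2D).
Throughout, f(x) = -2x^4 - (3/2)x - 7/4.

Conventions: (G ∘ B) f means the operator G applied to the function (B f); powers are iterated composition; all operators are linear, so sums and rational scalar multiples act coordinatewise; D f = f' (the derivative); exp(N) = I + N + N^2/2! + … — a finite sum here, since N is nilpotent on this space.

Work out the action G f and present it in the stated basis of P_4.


order-1 term: -16x^3 - 3
order-2 term: -48x^2
order-3 term: -64x
order-4 term: -32
the series for exp(2D) f terminates at order 4
exp(2D) f = -2x^4 - 16x^3 - 48x^2 - (131/2)x - 147/4

the result is g(x) = -2x^4 - 16x^3 - 48x^2 - (131/2)x - 147/4


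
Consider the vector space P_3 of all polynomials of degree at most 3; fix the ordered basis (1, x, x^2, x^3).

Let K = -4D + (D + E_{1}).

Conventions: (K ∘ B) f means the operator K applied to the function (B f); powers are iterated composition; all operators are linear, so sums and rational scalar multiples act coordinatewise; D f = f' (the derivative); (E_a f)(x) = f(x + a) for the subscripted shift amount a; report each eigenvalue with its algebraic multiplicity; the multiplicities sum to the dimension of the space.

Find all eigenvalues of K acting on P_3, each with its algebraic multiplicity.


λ = 1 (multiplicity 4)

image of 1: 1
image of x: x - 2
image of x^2: x^2 - 4x + 1
image of x^3: x^3 - 6x^2 + 3x + 1
the matrix is upper triangular; its diagonal is (1, 1, 1, 1)
for a triangular matrix the eigenvalues are the diagonal entries, with algebraic multiplicity their repetition count


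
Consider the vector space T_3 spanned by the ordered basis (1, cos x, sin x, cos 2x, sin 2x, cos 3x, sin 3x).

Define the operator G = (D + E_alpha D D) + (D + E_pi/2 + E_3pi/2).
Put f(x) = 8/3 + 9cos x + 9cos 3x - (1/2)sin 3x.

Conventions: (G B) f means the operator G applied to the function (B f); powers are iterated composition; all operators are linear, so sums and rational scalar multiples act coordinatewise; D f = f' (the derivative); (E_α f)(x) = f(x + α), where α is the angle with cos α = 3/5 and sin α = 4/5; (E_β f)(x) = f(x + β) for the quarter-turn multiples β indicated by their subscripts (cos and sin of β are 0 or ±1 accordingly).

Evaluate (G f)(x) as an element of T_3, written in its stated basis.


D f = -9sin x - (3/2)cos 3x - 27sin 3x
D f = -9sin x - (3/2)cos 3x - 27sin 3x
D D f = -9cos x - 81cos 3x + (9/2)sin 3x
E_alpha D D f = -(27/5)cos x + (36/5)sin x + (387/5)cos 3x + (243/10)sin 3x
(D + E_alpha D D) f = -(27/5)cos x - (9/5)sin x + (759/10)cos 3x - (27/10)sin 3x
D f = -9sin x - (3/2)cos 3x - 27sin 3x
E_pi/2 f = 8/3 - 9sin x + (1/2)cos 3x + 9sin 3x
E_3pi/2 f = 8/3 + 9sin x - (1/2)cos 3x - 9sin 3x
(D + E_pi/2 + E_3pi/2) f = 16/3 - 9sin x - (3/2)cos 3x - 27sin 3x
((D + E_alpha D D) + (D + E_pi/2 + E_3pi/2)) f = 16/3 - (27/5)cos x - (54/5)sin x + (372/5)cos 3x - (297/10)sin 3x

the image equals g(x) = 16/3 - (27/5)cos x - (54/5)sin x + (372/5)cos 3x - (297/10)sin 3x


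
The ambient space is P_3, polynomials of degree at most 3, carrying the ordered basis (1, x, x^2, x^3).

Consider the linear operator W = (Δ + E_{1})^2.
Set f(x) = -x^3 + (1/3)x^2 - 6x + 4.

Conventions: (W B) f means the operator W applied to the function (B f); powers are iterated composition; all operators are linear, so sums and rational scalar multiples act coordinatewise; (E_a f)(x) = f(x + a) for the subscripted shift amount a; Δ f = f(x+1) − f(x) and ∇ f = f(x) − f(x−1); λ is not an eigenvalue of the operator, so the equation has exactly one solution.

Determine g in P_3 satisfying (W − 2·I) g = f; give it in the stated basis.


the result is g(x) = x^3 + (35/3)x^2 + (406/3)x + 2116/3

write g with unknown coordinates in the stated basis and equate coefficients in (W − 2·I) g = f
solving from the highest basis element down gives g = x^3 + (35/3)x^2 + (406/3)x + 2116/3
check: W g = x^3 + (71/3)x^2 + (794/3)x + 4244/3
so W g − 2·g = -x^3 + (1/3)x^2 - 6x + 4 = f ✓


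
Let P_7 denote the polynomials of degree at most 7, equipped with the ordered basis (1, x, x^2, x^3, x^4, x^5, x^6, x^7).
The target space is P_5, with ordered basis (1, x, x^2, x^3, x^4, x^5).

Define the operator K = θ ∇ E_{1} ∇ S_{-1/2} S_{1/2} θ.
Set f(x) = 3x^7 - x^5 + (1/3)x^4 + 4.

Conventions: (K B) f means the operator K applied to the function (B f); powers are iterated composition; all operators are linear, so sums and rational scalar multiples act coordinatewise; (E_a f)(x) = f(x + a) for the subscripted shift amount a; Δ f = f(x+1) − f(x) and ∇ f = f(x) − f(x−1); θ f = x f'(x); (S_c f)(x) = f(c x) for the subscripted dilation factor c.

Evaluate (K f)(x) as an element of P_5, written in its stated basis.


the result is g(x) = -(2205/8192)x^5 + (195/8192)x^3 + (1/8)x^2 + (253/8192)x

θ f = 21x^7 - 5x^5 + (4/3)x^4
S_{1/2} θ f = (21/128)x^7 - (5/32)x^5 + (1/12)x^4
S_{-1/2} S_{1/2} θ f = -(21/16384)x^7 + (5/1024)x^5 + (1/192)x^4
∇ (S_{-1/2} S_{1/2} θ) f = -(147/16384)x^6 + (441/16384)x^5 - (335/16384)x^4 + (829/49152)x^3 - (153/16384)x^2 + (265/49152)x - 79/49152
E_{1} ∇ (S_{-1/2} S_{1/2} θ) f = -(147/16384)x^6 - (441/16384)x^5 - (335/16384)x^4 + (1219/49152)x^3 + (871/16384)x^2 + (1783/49152)x + 433/49152
∇ E_{1} ∇ (S_{-1/2} S_{1/2} θ) f = -(441/8192)x^5 + (65/8192)x^3 + (1/16)x^2 + (253/8192)x + 1/96
θ ∇ E_{1} ∇ (S_{-1/2} S_{1/2} θ) f = -(2205/8192)x^5 + (195/8192)x^3 + (1/8)x^2 + (253/8192)x


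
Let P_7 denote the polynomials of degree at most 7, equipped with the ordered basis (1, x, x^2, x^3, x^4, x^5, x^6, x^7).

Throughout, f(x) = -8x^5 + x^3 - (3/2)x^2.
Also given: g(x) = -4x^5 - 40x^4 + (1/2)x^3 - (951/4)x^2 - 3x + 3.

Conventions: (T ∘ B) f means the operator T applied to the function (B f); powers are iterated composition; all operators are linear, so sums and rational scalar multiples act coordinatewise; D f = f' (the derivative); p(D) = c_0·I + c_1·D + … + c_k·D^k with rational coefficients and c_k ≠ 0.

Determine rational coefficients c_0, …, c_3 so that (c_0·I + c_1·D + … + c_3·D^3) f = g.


D^0 f = -8x^5 + x^3 - (3/2)x^2
D^1 f = -40x^4 + 3x^2 - 3x
D^2 f = -160x^3 + 6x - 3
D^3 f = -480x^2 + 6
matching coefficients of g against c_0 f + c_1 Df + … from the top degree down determines the c_i
solution: c_0 = 1/2, c_1 = 1, c_2 = 0, c_3 = 1/2

c_0 = 1/2, c_1 = 1, c_2 = 0, c_3 = 1/2


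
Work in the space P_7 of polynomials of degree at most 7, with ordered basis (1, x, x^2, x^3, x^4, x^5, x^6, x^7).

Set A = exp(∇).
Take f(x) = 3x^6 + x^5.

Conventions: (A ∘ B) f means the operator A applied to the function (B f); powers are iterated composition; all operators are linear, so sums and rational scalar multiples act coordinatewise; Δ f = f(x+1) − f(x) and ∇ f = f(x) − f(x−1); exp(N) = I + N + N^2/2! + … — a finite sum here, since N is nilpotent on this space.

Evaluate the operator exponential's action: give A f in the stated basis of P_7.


g(x) = 3x^6 + 19x^5 + 5x^4 - 60x^3 + 35x^2 + 41x - 25

order-1 term: 18x^5 - 40x^4 + 50x^3 - 35x^2 + 13x - 2
order-2 term: 45x^4 - 170x^3 + 285x^2 - 235x + 78
order-3 term: 60x^3 - 260x^2 + 420x - 245
order-4 term: 45x^2 - 175x + 185
order-5 term: 18x - 44
order-6 term: 3
the series for exp(∇) f terminates at order 6
exp(∇) f = 3x^6 + 19x^5 + 5x^4 - 60x^3 + 35x^2 + 41x - 25


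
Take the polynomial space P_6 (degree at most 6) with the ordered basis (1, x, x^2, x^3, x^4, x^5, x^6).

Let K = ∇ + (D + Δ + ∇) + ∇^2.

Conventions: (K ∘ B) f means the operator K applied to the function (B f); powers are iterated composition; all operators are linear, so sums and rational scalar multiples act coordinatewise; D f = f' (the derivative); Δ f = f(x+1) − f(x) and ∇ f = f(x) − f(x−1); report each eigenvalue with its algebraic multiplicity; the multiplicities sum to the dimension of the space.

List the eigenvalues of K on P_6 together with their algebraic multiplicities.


image of 1: 0
image of x: 4
image of x^2: 8x + 1
image of x^3: 12x^2 + 3x - 3
image of x^4: 16x^3 + 6x^2 - 12x + 13
image of x^5: 20x^4 + 10x^3 - 30x^2 + 65x - 27
image of x^6: 24x^5 + 15x^4 - 60x^3 + 195x^2 - 162x + 61
the matrix is upper triangular; its diagonal is (0, 0, 0, 0, 0, 0, 0)
for a triangular matrix the eigenvalues are the diagonal entries, with algebraic multiplicity their repetition count

λ = 0 (multiplicity 7)


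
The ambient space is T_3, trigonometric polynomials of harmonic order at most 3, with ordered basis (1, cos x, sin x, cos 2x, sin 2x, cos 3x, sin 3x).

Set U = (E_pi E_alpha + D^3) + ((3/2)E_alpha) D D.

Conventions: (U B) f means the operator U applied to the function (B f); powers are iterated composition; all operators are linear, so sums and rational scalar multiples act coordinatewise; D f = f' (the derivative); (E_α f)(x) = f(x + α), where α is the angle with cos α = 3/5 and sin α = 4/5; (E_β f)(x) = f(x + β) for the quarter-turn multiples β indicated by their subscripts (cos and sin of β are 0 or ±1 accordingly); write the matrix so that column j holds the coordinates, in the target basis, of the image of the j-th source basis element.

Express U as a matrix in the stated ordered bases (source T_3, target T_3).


image of 1: 1
image of cos x: -(3/2)cos x + 3sin x
image of sin x: -3cos x - (3/2)sin x
image of cos 2x: (7/5)cos 2x + (64/5)sin 2x
image of sin 2x: -(64/5)cos 2x + (7/5)sin 2x
image of cos 3x: (3393/250)cos 3x + (4013/125)sin 3x
image of sin 3x: -(4013/125)cos 3x + (3393/250)sin 3x
each image's coordinates form column j of the matrix

the matrix is [[1, 0, 0, 0, 0, 0, 0]; [0, -3/2, -3, 0, 0, 0, 0]; [0, 3, -3/2, 0, 0, 0, 0]; [0, 0, 0, 7/5, -64/5, 0, 0]; [0, 0, 0, 64/5, 7/5, 0, 0]; [0, 0, 0, 0, 0, 3393/250, -4013/125]; [0, 0, 0, 0, 0, 4013/125, 3393/250]] (rows listed top to bottom)


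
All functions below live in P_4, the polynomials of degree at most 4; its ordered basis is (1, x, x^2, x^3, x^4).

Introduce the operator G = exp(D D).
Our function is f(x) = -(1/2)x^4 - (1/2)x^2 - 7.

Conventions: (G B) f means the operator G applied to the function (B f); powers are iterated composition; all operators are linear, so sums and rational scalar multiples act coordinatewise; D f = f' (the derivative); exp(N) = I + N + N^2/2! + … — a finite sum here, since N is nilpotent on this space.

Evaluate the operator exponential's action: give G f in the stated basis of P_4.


the result is g(x) = -(1/2)x^4 - (13/2)x^2 - 14

order-1 term: -6x^2 - 1
order-2 term: -6
the series for exp(D D) f terminates at order 2
exp(D D) f = -(1/2)x^4 - (13/2)x^2 - 14


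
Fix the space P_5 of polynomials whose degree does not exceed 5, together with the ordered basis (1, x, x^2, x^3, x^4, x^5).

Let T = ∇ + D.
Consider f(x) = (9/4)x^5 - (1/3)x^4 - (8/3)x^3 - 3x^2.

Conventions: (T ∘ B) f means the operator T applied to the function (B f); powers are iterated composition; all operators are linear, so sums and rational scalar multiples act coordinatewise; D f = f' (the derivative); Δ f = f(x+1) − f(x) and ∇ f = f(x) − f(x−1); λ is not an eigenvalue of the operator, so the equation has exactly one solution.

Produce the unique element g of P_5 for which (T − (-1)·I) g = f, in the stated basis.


g(x) = (9/4)x^5 - (137/6)x^4 + (405/2)x^3 - (2755/2)x^2 + (74641/12)x - 56181/4

write g with unknown coordinates in the stated basis and equate coefficients in (T − (-1)·I) g = f
solving from the highest basis element down gives g = (9/4)x^5 - (137/6)x^4 + (405/2)x^3 - (2755/2)x^2 + (74641/12)x - 56181/4
check: T g = (45/2)x^4 - (1231/6)x^3 + (2749/2)x^2 - (74641/12)x + 56181/4
so T g − (-1)·g = (9/4)x^5 - (1/3)x^4 - (8/3)x^3 - 3x^2 = f ✓


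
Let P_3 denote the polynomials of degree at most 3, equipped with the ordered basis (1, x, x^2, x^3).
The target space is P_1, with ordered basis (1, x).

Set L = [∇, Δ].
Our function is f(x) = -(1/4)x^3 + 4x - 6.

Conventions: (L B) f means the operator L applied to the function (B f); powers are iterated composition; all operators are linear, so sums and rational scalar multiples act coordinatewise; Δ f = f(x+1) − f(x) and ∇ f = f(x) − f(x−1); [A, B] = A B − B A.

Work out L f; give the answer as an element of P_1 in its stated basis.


Δ f = -(3/4)x^2 - (3/4)x + 15/4
∇ Δ f = -(3/2)x
∇ f = -(3/4)x^2 + (3/4)x + 15/4
Δ ∇ f = -(3/2)x
[∇, Δ] f = 0

the result is g(x) = 0


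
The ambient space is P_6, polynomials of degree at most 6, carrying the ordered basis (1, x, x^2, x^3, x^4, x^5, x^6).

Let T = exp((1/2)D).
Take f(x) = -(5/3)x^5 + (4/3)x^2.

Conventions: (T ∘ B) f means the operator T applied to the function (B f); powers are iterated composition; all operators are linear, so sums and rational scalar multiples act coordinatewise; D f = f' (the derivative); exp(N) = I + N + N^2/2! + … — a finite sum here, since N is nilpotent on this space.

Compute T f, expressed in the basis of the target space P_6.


order-1 term: -(25/6)x^4 + (4/3)x
order-2 term: -(25/6)x^3 + 1/3
order-3 term: -(25/12)x^2
order-4 term: -(25/48)x
order-5 term: -5/96
the series for exp((1/2)D) f terminates at order 5
exp((1/2)D) f = -(5/3)x^5 - (25/6)x^4 - (25/6)x^3 - (3/4)x^2 + (13/16)x + 9/32

g(x) = -(5/3)x^5 - (25/6)x^4 - (25/6)x^3 - (3/4)x^2 + (13/16)x + 9/32


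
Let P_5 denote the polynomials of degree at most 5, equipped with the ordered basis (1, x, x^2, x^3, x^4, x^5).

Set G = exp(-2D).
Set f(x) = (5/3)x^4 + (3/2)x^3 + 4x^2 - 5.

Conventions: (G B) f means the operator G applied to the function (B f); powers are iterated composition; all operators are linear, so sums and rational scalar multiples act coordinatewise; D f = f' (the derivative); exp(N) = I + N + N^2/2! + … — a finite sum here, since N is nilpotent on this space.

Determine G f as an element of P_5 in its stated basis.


order-1 term: -(40/3)x^3 - 9x^2 - 16x
order-2 term: 40x^2 + 18x + 16
order-3 term: -(160/3)x - 12
order-4 term: 80/3
the series for exp(-2D) f terminates at order 4
exp(-2D) f = (5/3)x^4 - (71/6)x^3 + 35x^2 - (154/3)x + 77/3

the result is g(x) = (5/3)x^4 - (71/6)x^3 + 35x^2 - (154/3)x + 77/3


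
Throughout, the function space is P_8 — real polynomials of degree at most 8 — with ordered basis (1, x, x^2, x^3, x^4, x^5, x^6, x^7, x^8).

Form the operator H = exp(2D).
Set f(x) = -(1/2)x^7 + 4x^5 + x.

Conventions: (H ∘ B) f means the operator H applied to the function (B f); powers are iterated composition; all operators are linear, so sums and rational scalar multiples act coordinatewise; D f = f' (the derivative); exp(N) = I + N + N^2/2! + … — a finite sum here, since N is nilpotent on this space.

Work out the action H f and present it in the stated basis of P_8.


order-1 term: -7x^6 + 40x^4 + 2
order-2 term: -42x^5 + 160x^3
order-3 term: -140x^4 + 320x^2
order-4 term: -280x^3 + 320x
order-5 term: -336x^2 + 128
order-6 term: -224x
order-7 term: -64
the series for exp(2D) f terminates at order 7
exp(2D) f = -(1/2)x^7 - 7x^6 - 38x^5 - 100x^4 - 120x^3 - 16x^2 + 97x + 66

g(x) = -(1/2)x^7 - 7x^6 - 38x^5 - 100x^4 - 120x^3 - 16x^2 + 97x + 66


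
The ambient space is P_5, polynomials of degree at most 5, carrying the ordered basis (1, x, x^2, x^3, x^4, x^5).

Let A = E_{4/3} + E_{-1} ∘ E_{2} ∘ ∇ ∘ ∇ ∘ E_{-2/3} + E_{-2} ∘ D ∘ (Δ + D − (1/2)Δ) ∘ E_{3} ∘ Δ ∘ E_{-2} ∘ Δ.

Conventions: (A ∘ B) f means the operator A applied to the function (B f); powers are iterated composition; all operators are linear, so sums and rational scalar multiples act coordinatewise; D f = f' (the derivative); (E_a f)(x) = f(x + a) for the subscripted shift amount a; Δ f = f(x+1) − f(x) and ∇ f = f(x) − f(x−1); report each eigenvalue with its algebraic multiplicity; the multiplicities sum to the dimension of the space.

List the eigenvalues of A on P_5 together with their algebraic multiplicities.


λ = 1 (multiplicity 6)

image of 1: 1
image of x: x + 4/3
image of x^2: x^2 + (8/3)x + 34/9
image of x^3: x^3 + 4x^2 + (34/3)x - 44/27
image of x^4: x^4 + (16/3)x^3 + (68/3)x^2 - (176/27)x + 3766/81
image of x^5: x^5 + (20/3)x^4 + (340/9)x^3 - (440/27)x^2 + (18830/81)x + 5254/243
the matrix is upper triangular; its diagonal is (1, 1, 1, 1, 1, 1)
for a triangular matrix the eigenvalues are the diagonal entries, with algebraic multiplicity their repetition count


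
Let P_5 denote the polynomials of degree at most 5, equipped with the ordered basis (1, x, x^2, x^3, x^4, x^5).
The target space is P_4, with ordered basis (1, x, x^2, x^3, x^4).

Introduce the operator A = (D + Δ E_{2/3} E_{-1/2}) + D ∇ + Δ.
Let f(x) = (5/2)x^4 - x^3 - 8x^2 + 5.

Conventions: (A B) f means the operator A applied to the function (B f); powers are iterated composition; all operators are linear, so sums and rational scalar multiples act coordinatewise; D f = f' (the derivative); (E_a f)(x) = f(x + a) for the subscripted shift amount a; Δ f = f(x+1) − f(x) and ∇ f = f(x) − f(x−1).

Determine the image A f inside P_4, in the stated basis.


the result is g(x) = 30x^3 + 56x^2 - (391/6)x - 1849/108

D f = 10x^3 - 3x^2 - 16x
E_{-1/2} f = (5/2)x^4 - 6x^3 - (11/4)x^2 + 6x + 105/32
E_{2/3} E_{-1/2} f = (5/2)x^4 + (2/3)x^3 - (97/12)x^2 - (73/27)x + 12377/2592
Δ E_{2/3} E_{-1/2} f = 10x^3 + 17x^2 - (25/6)x - 823/108
(D + Δ E_{2/3} E_{-1/2}) f = 20x^3 + 14x^2 - (121/6)x - 823/108
∇ f = 10x^3 - 18x^2 - 3x + 9/2
D ∇ f = 30x^2 - 36x - 3
Δ f = 10x^3 + 12x^2 - 9x - 13/2
((D + Δ E_{2/3} E_{-1/2}) + D ∇ + Δ) f = 30x^3 + 56x^2 - (391/6)x - 1849/108


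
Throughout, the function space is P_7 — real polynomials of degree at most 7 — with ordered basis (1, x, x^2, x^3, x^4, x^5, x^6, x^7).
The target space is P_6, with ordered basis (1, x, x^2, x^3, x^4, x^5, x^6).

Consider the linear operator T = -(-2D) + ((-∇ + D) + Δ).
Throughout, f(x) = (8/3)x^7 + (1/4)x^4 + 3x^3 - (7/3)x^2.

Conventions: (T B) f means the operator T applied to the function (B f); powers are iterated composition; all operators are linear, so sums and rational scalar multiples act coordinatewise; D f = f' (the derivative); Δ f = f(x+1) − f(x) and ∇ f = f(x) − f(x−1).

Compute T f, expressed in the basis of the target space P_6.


g(x) = 56x^6 + 112x^5 + (569/3)x^3 + 30x^2 + (124/3)x - 25/6

D f = (56/3)x^6 + x^3 + 9x^2 - (14/3)x
(-2D) f = -(112/3)x^6 - 2x^3 - 18x^2 + (28/3)x
(-(-2D)) f = (112/3)x^6 + 2x^3 + 18x^2 - (28/3)x
∇ f = (56/3)x^6 - 56x^5 + (280/3)x^4 - (277/3)x^3 + (127/2)x^2 - (94/3)x + 31/4
(-∇) f = -(56/3)x^6 + 56x^5 - (280/3)x^4 + (277/3)x^3 - (127/2)x^2 + (94/3)x - 31/4
D f = (56/3)x^6 + x^3 + 9x^2 - (14/3)x
(-∇ + D) f = 56x^5 - (280/3)x^4 + (280/3)x^3 - (109/2)x^2 + (80/3)x - 31/4
Δ f = (56/3)x^6 + 56x^5 + (280/3)x^4 + (283/3)x^3 + (133/2)x^2 + 24x + 43/12
((-∇ + D) + Δ) f = (56/3)x^6 + 112x^5 + (563/3)x^3 + 12x^2 + (152/3)x - 25/6
(-(-2D) + ((-∇ + D) + Δ)) f = 56x^6 + 112x^5 + (569/3)x^3 + 30x^2 + (124/3)x - 25/6


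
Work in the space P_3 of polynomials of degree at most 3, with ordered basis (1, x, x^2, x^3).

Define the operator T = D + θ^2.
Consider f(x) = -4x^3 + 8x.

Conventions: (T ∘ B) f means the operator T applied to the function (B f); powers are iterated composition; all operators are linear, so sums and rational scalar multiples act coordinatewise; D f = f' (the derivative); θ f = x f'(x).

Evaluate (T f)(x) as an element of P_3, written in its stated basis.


D f = -12x^2 + 8
θ f = -12x^3 + 8x
θ θ f = -36x^3 + 8x
(D + θ^2) f = -36x^3 - 12x^2 + 8x + 8

the image equals g(x) = -36x^3 - 12x^2 + 8x + 8


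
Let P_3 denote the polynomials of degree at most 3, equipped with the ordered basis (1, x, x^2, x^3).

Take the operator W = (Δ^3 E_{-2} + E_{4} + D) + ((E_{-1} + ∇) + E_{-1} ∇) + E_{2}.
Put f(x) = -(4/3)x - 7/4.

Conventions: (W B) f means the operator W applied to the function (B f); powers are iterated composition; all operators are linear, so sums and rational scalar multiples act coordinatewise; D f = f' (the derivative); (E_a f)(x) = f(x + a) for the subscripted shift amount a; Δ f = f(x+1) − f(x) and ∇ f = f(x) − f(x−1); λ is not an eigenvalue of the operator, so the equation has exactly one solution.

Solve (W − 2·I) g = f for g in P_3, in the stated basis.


write g with unknown coordinates in the stated basis and equate coefficients in (W − 2·I) g = f
solving from the highest basis element down gives g = -(4/3)x + 107/12
check: W g = -4x + 193/12
so W g − 2·g = -(4/3)x - 7/4 = f ✓

the result is g(x) = -(4/3)x + 107/12


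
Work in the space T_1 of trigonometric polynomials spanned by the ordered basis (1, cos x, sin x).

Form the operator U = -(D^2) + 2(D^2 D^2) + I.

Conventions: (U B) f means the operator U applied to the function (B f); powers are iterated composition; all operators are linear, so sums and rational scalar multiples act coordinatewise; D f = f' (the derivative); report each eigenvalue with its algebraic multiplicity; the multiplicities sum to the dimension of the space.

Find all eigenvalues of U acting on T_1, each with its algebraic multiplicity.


λ = 1 (multiplicity 1), λ = 4 (multiplicity 2)

image of 1: 1
image of cos x: 4cos x
image of sin x: 4sin x
the matrix is diagonal; its diagonal is (1, 4, 4)
for a triangular matrix the eigenvalues are the diagonal entries, with algebraic multiplicity their repetition count


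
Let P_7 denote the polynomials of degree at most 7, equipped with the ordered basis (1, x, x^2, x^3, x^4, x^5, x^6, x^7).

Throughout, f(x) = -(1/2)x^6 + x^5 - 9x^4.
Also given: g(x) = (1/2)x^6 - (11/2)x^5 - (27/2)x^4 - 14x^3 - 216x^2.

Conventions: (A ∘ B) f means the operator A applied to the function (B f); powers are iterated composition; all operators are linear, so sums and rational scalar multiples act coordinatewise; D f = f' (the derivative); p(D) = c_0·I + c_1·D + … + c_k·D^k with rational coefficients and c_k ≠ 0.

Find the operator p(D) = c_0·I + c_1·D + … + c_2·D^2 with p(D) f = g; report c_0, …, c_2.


D^0 f = -(1/2)x^6 + x^5 - 9x^4
D^1 f = -3x^5 + 5x^4 - 36x^3
D^2 f = -15x^4 + 20x^3 - 108x^2
matching coefficients of g against c_0 f + c_1 Df + … from the top degree down determines the c_i
solution: c_0 = -1, c_1 = 3/2, c_2 = 2

p(D) = -I + (3/2)·D + 2·D^2, i.e. c_0 = -1, c_1 = 3/2, c_2 = 2


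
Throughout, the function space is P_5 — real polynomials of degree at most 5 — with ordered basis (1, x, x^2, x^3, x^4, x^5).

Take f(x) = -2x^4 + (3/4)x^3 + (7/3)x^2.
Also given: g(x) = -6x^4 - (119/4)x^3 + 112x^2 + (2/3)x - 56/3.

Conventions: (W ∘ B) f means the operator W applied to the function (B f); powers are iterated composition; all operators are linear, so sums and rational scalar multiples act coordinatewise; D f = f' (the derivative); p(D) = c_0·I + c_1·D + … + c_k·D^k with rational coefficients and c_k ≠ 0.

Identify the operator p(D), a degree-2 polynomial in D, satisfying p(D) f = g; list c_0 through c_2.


c_0 = 3, c_1 = 4, c_2 = -4

D^0 f = -2x^4 + (3/4)x^3 + (7/3)x^2
D^1 f = -8x^3 + (9/4)x^2 + (14/3)x
D^2 f = -24x^2 + (9/2)x + 14/3
matching coefficients of g against c_0 f + c_1 Df + … from the top degree down determines the c_i
solution: c_0 = 3, c_1 = 4, c_2 = -4


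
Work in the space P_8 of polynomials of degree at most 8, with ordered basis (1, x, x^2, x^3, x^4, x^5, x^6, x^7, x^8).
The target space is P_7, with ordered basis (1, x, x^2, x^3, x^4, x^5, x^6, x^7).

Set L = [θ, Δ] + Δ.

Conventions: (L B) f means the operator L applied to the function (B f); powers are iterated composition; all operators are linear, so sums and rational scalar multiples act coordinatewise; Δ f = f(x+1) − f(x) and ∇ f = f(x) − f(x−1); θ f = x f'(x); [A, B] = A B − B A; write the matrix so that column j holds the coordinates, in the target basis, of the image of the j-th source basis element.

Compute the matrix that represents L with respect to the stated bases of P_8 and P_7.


image of 1: 0
image of x: 0
image of x^2: -1
image of x^3: -3x - 2
image of x^4: -6x^2 - 8x - 3
image of x^5: -10x^3 - 20x^2 - 15x - 4
image of x^6: -15x^4 - 40x^3 - 45x^2 - 24x - 5
image of x^7: -21x^5 - 70x^4 - 105x^3 - 84x^2 - 35x - 6
image of x^8: -28x^6 - 112x^5 - 210x^4 - 224x^3 - 140x^2 - 48x - 7
each image's coordinates form column j of the matrix

the matrix is [[0, 0, -1, -2, -3, -4, -5, -6, -7]; [0, 0, 0, -3, -8, -15, -24, -35, -48]; [0, 0, 0, 0, -6, -20, -45, -84, -140]; [0, 0, 0, 0, 0, -10, -40, -105, -224]; [0, 0, 0, 0, 0, 0, -15, -70, -210]; [0, 0, 0, 0, 0, 0, 0, -21, -112]; [0, 0, 0, 0, 0, 0, 0, 0, -28]; [0, 0, 0, 0, 0, 0, 0, 0, 0]] (rows listed top to bottom)


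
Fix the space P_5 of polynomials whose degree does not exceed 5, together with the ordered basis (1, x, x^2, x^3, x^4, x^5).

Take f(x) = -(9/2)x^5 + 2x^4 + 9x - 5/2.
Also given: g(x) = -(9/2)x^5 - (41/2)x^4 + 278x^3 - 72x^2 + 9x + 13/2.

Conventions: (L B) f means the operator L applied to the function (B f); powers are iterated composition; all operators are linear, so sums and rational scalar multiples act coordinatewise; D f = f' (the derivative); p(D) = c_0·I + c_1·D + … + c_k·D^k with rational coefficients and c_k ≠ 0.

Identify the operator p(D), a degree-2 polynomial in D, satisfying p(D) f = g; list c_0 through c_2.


D^0 f = -(9/2)x^5 + 2x^4 + 9x - 5/2
D^1 f = -(45/2)x^4 + 8x^3 + 9
D^2 f = -90x^3 + 24x^2
matching coefficients of g against c_0 f + c_1 Df + … from the top degree down determines the c_i
solution: c_0 = 1, c_1 = 1, c_2 = -3

p(D) = I + D − 3·D^2, i.e. c_0 = 1, c_1 = 1, c_2 = -3


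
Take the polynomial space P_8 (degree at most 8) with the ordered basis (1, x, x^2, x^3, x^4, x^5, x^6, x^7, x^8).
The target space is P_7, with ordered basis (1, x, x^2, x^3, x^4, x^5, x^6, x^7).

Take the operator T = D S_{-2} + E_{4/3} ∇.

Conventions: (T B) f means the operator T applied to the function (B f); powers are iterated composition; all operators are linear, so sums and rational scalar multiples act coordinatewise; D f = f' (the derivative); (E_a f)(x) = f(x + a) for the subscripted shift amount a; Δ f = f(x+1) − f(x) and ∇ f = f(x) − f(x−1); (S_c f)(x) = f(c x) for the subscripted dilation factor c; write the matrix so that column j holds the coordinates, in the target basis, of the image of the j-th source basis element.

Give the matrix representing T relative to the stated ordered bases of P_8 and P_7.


the matrix is [[0, -1, 5/3, 7/3, 85/27, 341/81, 455/81, 5461/729, 21845/2187]; [0, 0, 10, 5, 28/3, 425/27, 682/27, 3185/81, 43688/729]; [0, 0, 0, -21, 10, 70/3, 425/9, 2387/27, 12740/81]; [0, 0, 0, 0, 68, 50/3, 140/3, 2975/27, 19096/81]; [0, 0, 0, 0, 0, -155, 25, 245/3, 5950/27]; [0, 0, 0, 0, 0, 0, 390, 35, 392/3]; [0, 0, 0, 0, 0, 0, 0, -889, 140/3]; [0, 0, 0, 0, 0, 0, 0, 0, 2056]] (rows listed top to bottom)

image of 1: 0
image of x: -1
image of x^2: 10x + 5/3
image of x^3: -21x^2 + 5x + 7/3
image of x^4: 68x^3 + 10x^2 + (28/3)x + 85/27
image of x^5: -155x^4 + (50/3)x^3 + (70/3)x^2 + (425/27)x + 341/81
image of x^6: 390x^5 + 25x^4 + (140/3)x^3 + (425/9)x^2 + (682/27)x + 455/81
image of x^7: -889x^6 + 35x^5 + (245/3)x^4 + (2975/27)x^3 + (2387/27)x^2 + (3185/81)x + 5461/729
image of x^8: 2056x^7 + (140/3)x^6 + (392/3)x^5 + (5950/27)x^4 + (19096/81)x^3 + (12740/81)x^2 + (43688/729)x + 21845/2187
each image's coordinates form column j of the matrix
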